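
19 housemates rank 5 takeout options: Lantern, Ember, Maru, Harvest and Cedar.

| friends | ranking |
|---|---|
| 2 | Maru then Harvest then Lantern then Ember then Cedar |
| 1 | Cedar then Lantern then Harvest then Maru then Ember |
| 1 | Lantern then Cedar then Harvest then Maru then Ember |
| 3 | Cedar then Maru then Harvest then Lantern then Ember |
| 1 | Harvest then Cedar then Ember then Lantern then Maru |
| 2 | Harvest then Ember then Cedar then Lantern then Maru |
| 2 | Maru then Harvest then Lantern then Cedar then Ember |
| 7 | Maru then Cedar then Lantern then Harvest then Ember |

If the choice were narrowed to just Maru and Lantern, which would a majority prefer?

Ballots ranking Maru above Lantern: 2 + 3 + 2 + 7 = 14.
Ballots ranking Lantern above Maru: 19 − 14 = 5.
Maru wins the head-to-head 14–5.

Maru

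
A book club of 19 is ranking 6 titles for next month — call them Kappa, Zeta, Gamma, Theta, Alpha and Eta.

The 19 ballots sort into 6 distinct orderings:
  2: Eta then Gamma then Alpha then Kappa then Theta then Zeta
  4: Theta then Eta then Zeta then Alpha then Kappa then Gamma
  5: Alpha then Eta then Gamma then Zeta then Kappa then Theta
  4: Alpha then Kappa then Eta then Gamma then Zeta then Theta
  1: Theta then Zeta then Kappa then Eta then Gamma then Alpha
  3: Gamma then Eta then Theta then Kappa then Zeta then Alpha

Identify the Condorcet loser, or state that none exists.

Pairwise majorities:
Kappa vs Zeta: Zeta, 10–9.
Kappa vs Gamma: Gamma wins 10–9.
Kappa vs Theta: Kappa, 11–8.
Kappa vs Alpha: Alpha wins 15–4.
Kappa vs Eta: 4+1 = 5 for Kappa, 14 for Eta — Eta by 14–5.
Zeta–Gamma: Gamma 14–5.
Zeta vs Theta: Theta wins 10–9.
Zeta vs Alpha: 8 to 11, Alpha.
Zeta vs Eta: 1 for Zeta, 18 for Eta — Eta by 18–1.
Gamma vs Theta: 2+5+4+3 = 14 for Gamma, 5 for Theta — Gamma by 14–5.
Gamma–Alpha: Alpha 13–6.
Gamma vs Eta: 3 for Gamma, 16 for Eta — Eta by 16–3.
Theta vs Alpha: Alpha wins 11–8.
Theta vs Eta: Eta, 14–5.
Alpha vs Eta: Eta, 10–9.
Each book has at least one pairwise win (Kappa beats Theta; Zeta beats Kappa; Gamma beats Kappa; Theta beats Zeta; Alpha beats Kappa; Eta beats Kappa) — no Condorcet loser.

none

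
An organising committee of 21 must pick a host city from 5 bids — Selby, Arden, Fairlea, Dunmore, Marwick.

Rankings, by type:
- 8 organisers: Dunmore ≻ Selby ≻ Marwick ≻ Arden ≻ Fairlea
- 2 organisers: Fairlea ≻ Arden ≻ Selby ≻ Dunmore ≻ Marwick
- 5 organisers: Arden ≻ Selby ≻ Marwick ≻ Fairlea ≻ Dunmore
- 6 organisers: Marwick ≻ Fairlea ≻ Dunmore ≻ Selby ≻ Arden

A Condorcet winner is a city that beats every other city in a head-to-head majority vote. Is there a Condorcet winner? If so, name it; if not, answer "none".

Head-to-head results (21 organisers):
Selby vs Arden: 14 to 7, Selby.
Selby–Fairlea: Selby 13–8.
Selby vs Dunmore: 2+5 = 7 for Selby, 14 for Dunmore — Dunmore by 14–7.
Selby vs Marwick: Selby, 15–6.
Arden vs Fairlea: Arden preferred on 8+5 = 13 ballots; Arden wins 13–8.
Arden vs Dunmore: 2+5 = 7 for Arden, 14 for Dunmore — Dunmore by 14–7.
Arden vs Marwick: Arden preferred on 2+5 = 7 ballots; Marwick wins 14–7.
Fairlea vs Dunmore: Fairlea wins 13–8.
Fairlea vs Marwick: Marwick, 19–2.
Dunmore–Marwick: Marwick 11–10.
Every city loses at least once (Selby loses to Dunmore; Arden loses to Selby; Fairlea loses to Selby; Dunmore loses to Fairlea; Marwick loses to Selby). The majority relation contains the cycle Selby > Fairlea > Dunmore > Selby, so there is no Condorcet winner.

none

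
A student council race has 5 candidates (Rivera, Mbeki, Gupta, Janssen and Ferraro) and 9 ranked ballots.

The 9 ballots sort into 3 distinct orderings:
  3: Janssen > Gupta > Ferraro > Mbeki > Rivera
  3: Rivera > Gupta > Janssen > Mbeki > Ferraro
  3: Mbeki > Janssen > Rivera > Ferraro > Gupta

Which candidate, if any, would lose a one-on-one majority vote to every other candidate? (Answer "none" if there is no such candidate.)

Pairwise majorities:
Rivera vs Mbeki: Rivera is ranked higher on 3 ballots, Mbeki on 6. Mbeki wins 6–3.
Rivera vs Gupta: 3+3 = 6 for Rivera, 3 for Gupta — Rivera by 6–3.
Rivera vs Janssen: Rivera preferred on 3 ballots; Janssen wins 6–3.
Rivera vs Ferraro: Rivera preferred on 3+3 = 6 ballots; Rivera wins 6–3.
Mbeki vs Gupta: Gupta wins 6–3.
Mbeki vs Janssen: Janssen, 6–3.
Mbeki vs Ferraro: Mbeki wins 6–3.
Gupta vs Janssen: Janssen, 6–3.
Gupta vs Ferraro: Gupta preferred on 3+3 = 6 ballots; Gupta wins 6–3.
Janssen vs Ferraro: 3+3+3 = 9 for Janssen, 0 for Ferraro — Janssen by 9–0.
Ferraro loses to every other candidate — it is the Condorcet loser.

Ferraro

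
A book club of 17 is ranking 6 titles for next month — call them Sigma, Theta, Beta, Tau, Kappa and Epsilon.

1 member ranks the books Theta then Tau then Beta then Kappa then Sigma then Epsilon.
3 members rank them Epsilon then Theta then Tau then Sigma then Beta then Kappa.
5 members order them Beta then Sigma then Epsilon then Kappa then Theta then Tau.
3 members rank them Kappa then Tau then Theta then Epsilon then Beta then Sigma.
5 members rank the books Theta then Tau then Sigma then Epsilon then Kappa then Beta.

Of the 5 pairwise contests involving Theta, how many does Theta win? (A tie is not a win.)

5

Theta against each rival (17 members):
Theta vs Sigma: Theta, 12–5.
Theta vs Beta: Theta wins 12–5.
Theta vs Tau: Theta preferred on 1+3+5+5 = 14 ballots; Theta wins 14–3.
Theta vs Kappa: Theta, 9–8.
Theta vs Epsilon: 1+3+5 = 9 for Theta, 8 for Epsilon — Theta by 9–8.
Theta beats Sigma, Beta, Tau, Kappa, Epsilon — 5 pairwise wins.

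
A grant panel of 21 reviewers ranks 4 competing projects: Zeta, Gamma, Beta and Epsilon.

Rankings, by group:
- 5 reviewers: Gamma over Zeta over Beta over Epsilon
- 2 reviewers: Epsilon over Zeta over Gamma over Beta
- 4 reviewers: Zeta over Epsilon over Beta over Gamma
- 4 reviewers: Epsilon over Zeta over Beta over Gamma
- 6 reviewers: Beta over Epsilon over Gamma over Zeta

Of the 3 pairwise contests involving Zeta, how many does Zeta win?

1

Zeta against each rival (21 reviewers):
Zeta–Gamma: Gamma 11–10.
Zeta vs Beta: Zeta is ranked higher on 5+2+4+4 = 15 ballots, Beta on 6. Zeta wins 15–6.
Zeta vs Epsilon: Epsilon, 12–9.
Zeta beats Beta; loses to Gamma, Epsilon — 1 pairwise win.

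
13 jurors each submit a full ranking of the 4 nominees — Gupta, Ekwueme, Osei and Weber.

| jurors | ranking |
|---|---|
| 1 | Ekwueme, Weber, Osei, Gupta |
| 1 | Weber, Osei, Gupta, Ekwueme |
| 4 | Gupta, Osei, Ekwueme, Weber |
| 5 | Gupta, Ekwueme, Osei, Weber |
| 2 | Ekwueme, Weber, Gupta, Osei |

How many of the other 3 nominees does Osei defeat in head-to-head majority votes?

1

Osei against each rival (13 jurors):
Osei vs Gupta: Gupta, 11–2.
Osei vs Ekwueme: 1+4 = 5 for Osei, 8 for Ekwueme — Ekwueme by 8–5.
Osei–Weber: Osei 9–4.
Osei beats Weber; loses to Gupta, Ekwueme — 1 pairwise win.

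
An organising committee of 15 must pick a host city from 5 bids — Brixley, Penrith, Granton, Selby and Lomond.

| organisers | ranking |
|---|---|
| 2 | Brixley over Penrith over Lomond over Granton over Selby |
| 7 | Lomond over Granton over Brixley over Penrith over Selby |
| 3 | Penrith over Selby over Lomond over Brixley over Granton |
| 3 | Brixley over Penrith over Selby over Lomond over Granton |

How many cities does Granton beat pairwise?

Granton against each rival (15 organisers):
Granton vs Brixley: Granton preferred on 7 ballots; Brixley wins 8–7.
Granton vs Penrith: 7 for Granton, 8 for Penrith — Penrith by 8–7.
Granton vs Selby: Granton, 9–6.
Granton vs Lomond: 0 to 15, Lomond.
Granton beats Selby; loses to Brixley, Penrith, Lomond — 1 pairwise win.

1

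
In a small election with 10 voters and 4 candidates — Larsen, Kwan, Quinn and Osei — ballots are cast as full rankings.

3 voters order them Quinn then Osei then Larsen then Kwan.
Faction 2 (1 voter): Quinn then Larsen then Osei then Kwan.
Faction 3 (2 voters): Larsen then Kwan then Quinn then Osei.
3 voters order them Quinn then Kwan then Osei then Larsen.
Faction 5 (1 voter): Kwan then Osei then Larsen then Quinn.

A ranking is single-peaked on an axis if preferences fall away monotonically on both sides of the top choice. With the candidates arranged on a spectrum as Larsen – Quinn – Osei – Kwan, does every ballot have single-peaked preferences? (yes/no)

Axis positions: Larsen=1, Quinn=2, Osei=3, Kwan=4.
Faction 1 (peak Quinn at position 2): ranking walks positions 2-3-1-4, expanding outward from the peak — single-peaked.
Faction 2 (peak Quinn at position 2): ranking walks positions 2-1-3-4, expanding outward from the peak — single-peaked.
Faction 3: ranking walks positions 1-4-2-3; Kwan is ranked above Quinn even though Quinn lies between Kwan and the peak Larsen on the axis — preferences dip and rise again. Not single-peaked.
Faction 4: ranking walks positions 2-4-3-1; Kwan is ranked above Osei even though Osei lies between Kwan and the peak Quinn on the axis — preferences dip and rise again. Not single-peaked.
Faction 5: ranking walks positions 4-3-1-2; Larsen is ranked above Quinn even though Quinn lies between Larsen and the peak Kwan on the axis — preferences dip and rise again. Not single-peaked.
Faction 3 violates single-peakedness, so the profile is not single-peaked on this axis.

no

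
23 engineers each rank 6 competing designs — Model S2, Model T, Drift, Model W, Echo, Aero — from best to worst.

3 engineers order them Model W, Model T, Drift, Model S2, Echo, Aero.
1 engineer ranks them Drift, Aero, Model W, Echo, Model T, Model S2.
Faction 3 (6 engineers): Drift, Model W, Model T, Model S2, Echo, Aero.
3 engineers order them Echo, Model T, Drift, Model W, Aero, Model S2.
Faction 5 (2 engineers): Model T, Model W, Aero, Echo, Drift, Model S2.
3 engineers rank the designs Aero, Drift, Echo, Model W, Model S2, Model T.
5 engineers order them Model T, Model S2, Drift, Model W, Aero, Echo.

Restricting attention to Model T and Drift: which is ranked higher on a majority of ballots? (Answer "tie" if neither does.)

Ballots ranking Model T above Drift: 3 + 3 + 2 + 5 = 13.
Ballots ranking Drift above Model T: 23 − 13 = 10.
Model T wins the head-to-head 13–10.

Model T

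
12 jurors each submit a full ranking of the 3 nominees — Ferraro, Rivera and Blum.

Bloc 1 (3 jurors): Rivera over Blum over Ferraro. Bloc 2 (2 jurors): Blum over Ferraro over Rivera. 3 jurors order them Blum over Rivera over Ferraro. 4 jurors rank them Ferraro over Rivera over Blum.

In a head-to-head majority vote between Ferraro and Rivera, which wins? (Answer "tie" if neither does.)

tie

Ballots ranking Ferraro above Rivera: 2 + 4 = 6.
Ballots ranking Rivera above Ferraro: 12 − 6 = 6.
6–6: the pair ties.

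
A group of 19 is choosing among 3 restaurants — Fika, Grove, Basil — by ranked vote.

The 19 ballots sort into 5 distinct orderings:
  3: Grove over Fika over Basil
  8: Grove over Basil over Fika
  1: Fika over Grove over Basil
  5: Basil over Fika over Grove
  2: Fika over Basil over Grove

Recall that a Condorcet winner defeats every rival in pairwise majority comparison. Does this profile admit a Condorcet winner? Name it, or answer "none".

Grove

Check each pair by majority over 19 ballots:
Fika–Grove: Grove 11–8.
Fika vs Basil: Basil, 13–6.
Grove vs Basil: Grove is ranked higher on 3+8+1 = 12 ballots, Basil on 7. Grove wins 12–7.
Grove wins every pairwise contest, so Grove is the Condorcet winner.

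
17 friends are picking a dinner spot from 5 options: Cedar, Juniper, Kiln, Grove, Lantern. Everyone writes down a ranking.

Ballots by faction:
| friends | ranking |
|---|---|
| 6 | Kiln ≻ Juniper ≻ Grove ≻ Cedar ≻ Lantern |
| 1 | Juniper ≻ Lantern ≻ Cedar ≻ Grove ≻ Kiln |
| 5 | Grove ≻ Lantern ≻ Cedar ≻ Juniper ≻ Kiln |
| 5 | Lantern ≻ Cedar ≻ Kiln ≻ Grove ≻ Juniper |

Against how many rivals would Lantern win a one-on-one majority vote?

3

Lantern against each rival (17 friends):
Lantern vs Cedar: Lantern wins 11–6.
Lantern vs Juniper: Lantern is ranked higher on 5+5 = 10 ballots, Juniper on 7. Lantern wins 10–7.
Lantern vs Kiln: 11 to 6, Lantern.
Lantern vs Grove: Lantern preferred on 1+5 = 6 ballots; Grove wins 11–6.
Lantern beats Cedar, Juniper, Kiln; loses to Grove — 3 pairwise wins.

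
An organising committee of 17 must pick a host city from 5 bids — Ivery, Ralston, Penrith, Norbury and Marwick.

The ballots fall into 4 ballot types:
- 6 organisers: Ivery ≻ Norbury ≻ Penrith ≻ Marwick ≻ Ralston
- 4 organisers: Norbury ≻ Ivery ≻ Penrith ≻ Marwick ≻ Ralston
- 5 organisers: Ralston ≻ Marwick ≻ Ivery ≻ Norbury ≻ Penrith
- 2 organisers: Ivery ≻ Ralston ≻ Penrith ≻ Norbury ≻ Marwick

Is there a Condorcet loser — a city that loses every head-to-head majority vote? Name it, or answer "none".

Ralston

Pairwise majorities:
Ivery vs Ralston: Ivery, 12–5.
Ivery–Penrith: Ivery 17–0.
Ivery vs Norbury: 13 to 4, Ivery.
Ivery vs Marwick: Ivery wins 12–5.
Ralston vs Penrith: 7 to 10, Penrith.
Ralston vs Norbury: Ralston preferred on 5+2 = 7 ballots; Norbury wins 10–7.
Ralston–Marwick: Marwick 10–7.
Penrith vs Norbury: 2 to 15, Norbury.
Penrith vs Marwick: 12 to 5, Penrith.
Norbury vs Marwick: Norbury, 12–5.
Only Ralston has no wins; Ralston is the Condorcet loser.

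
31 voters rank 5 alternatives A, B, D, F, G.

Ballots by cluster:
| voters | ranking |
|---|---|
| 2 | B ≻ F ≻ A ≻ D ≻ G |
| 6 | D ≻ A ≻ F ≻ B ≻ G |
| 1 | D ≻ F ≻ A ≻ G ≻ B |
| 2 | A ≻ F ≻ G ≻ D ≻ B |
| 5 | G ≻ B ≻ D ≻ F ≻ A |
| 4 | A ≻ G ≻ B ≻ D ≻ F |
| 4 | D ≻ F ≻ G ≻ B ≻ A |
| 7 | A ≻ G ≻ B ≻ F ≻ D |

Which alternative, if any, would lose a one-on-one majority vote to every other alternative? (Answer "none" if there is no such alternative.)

Head-to-head results (31 voters):
A vs B: A, 20–11.
A–D: D 16–15.
A vs F: A preferred on 6+2+4+7 = 19 ballots; A wins 19–12.
A vs G: A preferred on 2+6+1+2+4+7 = 22 ballots; A wins 22–9.
B vs D: B preferred on 2+5+4+7 = 18 ballots; B wins 18–13.
B vs F: B wins 18–13.
B–G: G 23–8.
D vs F: D, 20–11.
D vs G: G, 18–13.
F vs G: 2+6+1+2+4 = 15 for F, 16 for G — G by 16–15.
F loses to every other alternative — it is the Condorcet loser.

F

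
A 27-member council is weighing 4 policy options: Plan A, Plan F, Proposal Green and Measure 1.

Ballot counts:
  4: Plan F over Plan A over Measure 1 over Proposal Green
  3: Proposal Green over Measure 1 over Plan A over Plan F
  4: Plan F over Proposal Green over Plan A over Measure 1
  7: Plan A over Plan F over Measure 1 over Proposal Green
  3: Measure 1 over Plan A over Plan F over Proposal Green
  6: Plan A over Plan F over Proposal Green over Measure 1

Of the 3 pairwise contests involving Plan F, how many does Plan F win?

Plan F against each rival (27 council members):
Plan F vs Plan A: Plan A, 19–8.
Plan F vs Proposal Green: 24 to 3, Plan F.
Plan F vs Measure 1: Plan F preferred on 4+4+7+6 = 21 ballots; Plan F wins 21–6.
Plan F beats Proposal Green, Measure 1; loses to Plan A — 2 pairwise wins.

2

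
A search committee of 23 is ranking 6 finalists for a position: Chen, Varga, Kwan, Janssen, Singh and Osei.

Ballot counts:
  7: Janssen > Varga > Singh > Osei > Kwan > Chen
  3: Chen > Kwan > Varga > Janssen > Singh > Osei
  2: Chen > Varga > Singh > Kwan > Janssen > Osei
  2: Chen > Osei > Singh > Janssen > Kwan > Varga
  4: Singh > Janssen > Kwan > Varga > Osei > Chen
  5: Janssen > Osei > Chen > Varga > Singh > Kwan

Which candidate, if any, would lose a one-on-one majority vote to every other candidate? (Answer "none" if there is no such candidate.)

Kwan

Pairwise majorities:
Chen vs Varga: Chen preferred on 3+2+2+5 = 12 ballots; Chen wins 12–11.
Chen vs Kwan: Chen, 12–11.
Chen vs Janssen: Chen preferred on 3+2+2 = 7 ballots; Janssen wins 16–7.
Chen vs Singh: 3+2+2+5 = 12 for Chen, 11 for Singh — Chen by 12–11.
Chen–Osei: Osei 16–7.
Varga–Kwan: Varga 14–9.
Varga–Janssen: Janssen 18–5.
Varga–Singh: Varga 17–6.
Varga vs Osei: Varga is ranked higher on 7+3+2+4 = 16 ballots, Osei on 7. Varga wins 16–7.
Kwan vs Janssen: Kwan preferred on 3+2 = 5 ballots; Janssen wins 18–5.
Kwan vs Singh: Singh, 20–3.
Kwan vs Osei: Osei wins 14–9.
Janssen vs Singh: 15 to 8, Janssen.
Janssen vs Osei: Janssen, 21–2.
Singh–Osei: Singh 16–7.
Kwan is beaten in every head-to-head and is the Condorcet loser.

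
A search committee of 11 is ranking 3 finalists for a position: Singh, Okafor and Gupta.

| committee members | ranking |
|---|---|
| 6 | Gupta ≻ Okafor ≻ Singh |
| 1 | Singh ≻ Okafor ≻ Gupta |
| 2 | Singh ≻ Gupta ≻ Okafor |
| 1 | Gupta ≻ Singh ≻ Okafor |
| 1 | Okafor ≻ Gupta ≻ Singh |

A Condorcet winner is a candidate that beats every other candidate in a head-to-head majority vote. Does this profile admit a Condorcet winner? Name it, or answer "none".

Head-to-head results (11 committee members):
Singh vs Okafor: 1+2+1 = 4 for Singh, 7 for Okafor — Okafor by 7–4.
Singh vs Gupta: 3 to 8, Gupta.
Okafor vs Gupta: Gupta wins 9–2.
Gupta wins every pairwise contest, so Gupta is the Condorcet winner.

Gupta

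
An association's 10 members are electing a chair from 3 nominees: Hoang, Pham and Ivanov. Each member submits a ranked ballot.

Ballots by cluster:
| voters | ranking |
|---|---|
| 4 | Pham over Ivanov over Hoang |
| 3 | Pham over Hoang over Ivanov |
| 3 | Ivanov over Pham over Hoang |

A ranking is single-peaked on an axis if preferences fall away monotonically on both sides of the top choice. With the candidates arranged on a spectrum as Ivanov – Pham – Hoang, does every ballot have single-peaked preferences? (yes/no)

yes

Axis positions: Ivanov=1, Pham=2, Hoang=3.
Cluster 1 (peak Pham at position 2): ranking walks positions 2-1-3, expanding outward from the peak — single-peaked.
Cluster 2 (peak Pham at position 2): ranking walks positions 2-3-1, expanding outward from the peak — single-peaked.
Cluster 3 (peak Ivanov at position 1): ranking walks positions 1-2-3, expanding outward from the peak — single-peaked.
Every ranking is single-peaked on this axis.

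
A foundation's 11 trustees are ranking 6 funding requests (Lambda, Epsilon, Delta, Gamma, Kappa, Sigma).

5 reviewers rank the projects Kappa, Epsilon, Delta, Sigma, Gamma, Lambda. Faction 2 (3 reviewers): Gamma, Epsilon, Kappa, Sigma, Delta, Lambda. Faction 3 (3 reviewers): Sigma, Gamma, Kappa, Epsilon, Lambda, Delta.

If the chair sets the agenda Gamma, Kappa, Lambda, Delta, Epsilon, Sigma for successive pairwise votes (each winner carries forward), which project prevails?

Sigma

Round 1: Gamma vs Kappa — 6–5, Gamma advances.
Round 2: Gamma vs Lambda — 11–0, Gamma advances.
Round 3: Gamma vs Delta — 6–5, Gamma advances.
Round 4: Gamma vs Epsilon — 6–5, Gamma advances.
Round 5: Gamma vs Sigma — 3–8, Sigma advances.
Sigma survives the agenda.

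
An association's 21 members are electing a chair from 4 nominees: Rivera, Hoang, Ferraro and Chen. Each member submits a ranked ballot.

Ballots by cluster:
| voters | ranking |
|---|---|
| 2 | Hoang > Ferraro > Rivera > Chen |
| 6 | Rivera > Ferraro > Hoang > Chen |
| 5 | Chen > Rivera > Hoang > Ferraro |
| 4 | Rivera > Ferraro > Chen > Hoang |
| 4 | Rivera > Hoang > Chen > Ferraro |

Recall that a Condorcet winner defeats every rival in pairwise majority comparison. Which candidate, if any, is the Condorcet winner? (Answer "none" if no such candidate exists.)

Check each pair by majority over 21 ballots:
Rivera vs Hoang: 19 to 2, Rivera.
Rivera vs Ferraro: Rivera wins 19–2.
Rivera vs Chen: 16 to 5, Rivera.
Hoang vs Ferraro: Hoang is ranked higher on 2+5+4 = 11 ballots, Ferraro on 10. Hoang wins 11–10.
Hoang vs Chen: Hoang preferred on 2+6+4 = 12 ballots; Hoang wins 12–9.
Ferraro vs Chen: Ferraro wins 12–9.
Only Rivera has no losses; Rivera is the Condorcet winner.

Rivera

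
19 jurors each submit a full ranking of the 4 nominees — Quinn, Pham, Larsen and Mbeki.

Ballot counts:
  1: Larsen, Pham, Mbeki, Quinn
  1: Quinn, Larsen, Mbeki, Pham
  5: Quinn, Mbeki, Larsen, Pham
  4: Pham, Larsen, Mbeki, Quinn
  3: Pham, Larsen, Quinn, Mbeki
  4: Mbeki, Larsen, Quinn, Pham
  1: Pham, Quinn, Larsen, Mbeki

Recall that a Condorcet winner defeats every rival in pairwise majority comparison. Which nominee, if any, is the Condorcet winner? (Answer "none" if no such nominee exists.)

Larsen

Head-to-head results (19 jurors):
Quinn vs Pham: Quinn wins 10–9.
Quinn vs Larsen: 7 to 12, Larsen.
Quinn vs Mbeki: 10 to 9, Quinn.
Pham vs Larsen: 8 to 11, Larsen.
Pham vs Mbeki: Pham is ranked higher on 1+4+3+1 = 9 ballots, Mbeki on 10. Mbeki wins 10–9.
Larsen vs Mbeki: Larsen, 10–9.
Larsen defeats every rival head-to-head and is the Condorcet winner.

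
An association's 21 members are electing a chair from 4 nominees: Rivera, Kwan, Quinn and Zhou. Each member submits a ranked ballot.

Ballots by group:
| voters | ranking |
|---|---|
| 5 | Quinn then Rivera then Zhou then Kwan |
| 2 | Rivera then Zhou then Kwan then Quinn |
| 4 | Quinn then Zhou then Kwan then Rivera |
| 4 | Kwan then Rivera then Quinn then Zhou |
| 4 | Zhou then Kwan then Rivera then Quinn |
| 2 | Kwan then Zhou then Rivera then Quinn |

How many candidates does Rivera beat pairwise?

2

Rivera against each rival (21 voters):
Rivera vs Kwan: 5+2 = 7 for Rivera, 14 for Kwan — Kwan by 14–7.
Rivera vs Quinn: Rivera is ranked higher on 2+4+4+2 = 12 ballots, Quinn on 9. Rivera wins 12–9.
Rivera–Zhou: Rivera 11–10.
Rivera beats Quinn, Zhou; loses to Kwan — 2 pairwise wins.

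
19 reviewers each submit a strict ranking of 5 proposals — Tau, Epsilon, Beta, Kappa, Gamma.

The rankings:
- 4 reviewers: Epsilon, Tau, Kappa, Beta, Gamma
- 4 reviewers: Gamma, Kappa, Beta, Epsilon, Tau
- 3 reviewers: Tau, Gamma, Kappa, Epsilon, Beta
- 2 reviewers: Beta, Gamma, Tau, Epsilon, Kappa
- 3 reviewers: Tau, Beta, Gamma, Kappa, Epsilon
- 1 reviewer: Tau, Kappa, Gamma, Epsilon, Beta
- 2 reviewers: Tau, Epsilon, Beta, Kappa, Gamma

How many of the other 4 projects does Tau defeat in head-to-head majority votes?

4

Tau against each rival (19 reviewers):
Tau–Epsilon: Tau 11–8.
Tau–Beta: Tau 13–6.
Tau vs Kappa: 4+3+2+3+1+2 = 15 for Tau, 4 for Kappa — Tau by 15–4.
Tau vs Gamma: Tau, 13–6.
Tau beats Epsilon, Beta, Kappa, Gamma — 4 pairwise wins.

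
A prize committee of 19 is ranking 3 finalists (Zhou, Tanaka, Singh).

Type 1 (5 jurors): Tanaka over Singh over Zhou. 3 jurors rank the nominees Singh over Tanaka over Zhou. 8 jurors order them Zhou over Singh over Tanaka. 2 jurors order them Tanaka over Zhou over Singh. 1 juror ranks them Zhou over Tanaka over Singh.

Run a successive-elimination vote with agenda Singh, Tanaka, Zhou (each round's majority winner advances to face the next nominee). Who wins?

Round 1: Singh vs Tanaka — 11–8, Singh advances.
Round 2: Singh vs Zhou — 8–11, Zhou advances.
Zhou survives the agenda.

Zhou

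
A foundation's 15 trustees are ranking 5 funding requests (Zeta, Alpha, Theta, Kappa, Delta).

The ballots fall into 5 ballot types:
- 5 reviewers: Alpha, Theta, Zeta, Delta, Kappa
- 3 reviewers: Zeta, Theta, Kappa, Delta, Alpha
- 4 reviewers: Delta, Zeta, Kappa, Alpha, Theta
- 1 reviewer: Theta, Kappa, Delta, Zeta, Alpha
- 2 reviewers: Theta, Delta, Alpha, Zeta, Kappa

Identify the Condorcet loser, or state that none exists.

Head-to-head results (15 reviewers):
Zeta vs Alpha: 8 to 7, Zeta.
Zeta vs Theta: 7 to 8, Theta.
Zeta vs Kappa: Zeta wins 14–1.
Zeta vs Delta: Zeta preferred on 5+3 = 8 ballots; Zeta wins 8–7.
Alpha vs Theta: Alpha, 9–6.
Alpha vs Kappa: Kappa, 8–7.
Alpha–Delta: Delta 10–5.
Theta vs Kappa: Theta wins 11–4.
Theta vs Delta: Theta preferred on 5+3+1+2 = 11 ballots; Theta wins 11–4.
Kappa vs Delta: 4 to 11, Delta.
No project is winless: Zeta beats Alpha; Alpha beats Theta; Theta beats Zeta; Kappa beats Alpha; Delta beats Alpha. There is no Condorcet loser.

none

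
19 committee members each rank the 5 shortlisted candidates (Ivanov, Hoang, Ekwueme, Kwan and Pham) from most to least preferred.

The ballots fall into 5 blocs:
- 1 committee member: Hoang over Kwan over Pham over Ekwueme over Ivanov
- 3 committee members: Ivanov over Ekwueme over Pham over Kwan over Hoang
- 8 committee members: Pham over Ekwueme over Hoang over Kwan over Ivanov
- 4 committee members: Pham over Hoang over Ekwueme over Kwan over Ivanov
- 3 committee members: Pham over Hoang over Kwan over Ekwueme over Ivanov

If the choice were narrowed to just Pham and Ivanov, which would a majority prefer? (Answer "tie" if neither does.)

Pham

Ballots ranking Pham above Ivanov: 1 + 8 + 4 + 3 = 16.
Ballots ranking Ivanov above Pham: 19 − 16 = 3.
Pham wins the head-to-head 16–3.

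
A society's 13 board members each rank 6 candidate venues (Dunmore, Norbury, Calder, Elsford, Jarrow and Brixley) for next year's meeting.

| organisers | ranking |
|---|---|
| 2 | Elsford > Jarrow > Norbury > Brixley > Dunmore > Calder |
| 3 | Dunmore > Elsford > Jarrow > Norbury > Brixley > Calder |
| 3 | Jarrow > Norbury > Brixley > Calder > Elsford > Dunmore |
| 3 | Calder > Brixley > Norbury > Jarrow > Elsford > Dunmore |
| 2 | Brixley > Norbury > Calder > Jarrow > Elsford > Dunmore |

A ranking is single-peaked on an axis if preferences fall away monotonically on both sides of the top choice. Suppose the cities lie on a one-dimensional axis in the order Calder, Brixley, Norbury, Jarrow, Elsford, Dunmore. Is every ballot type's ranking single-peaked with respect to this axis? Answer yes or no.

Axis positions: Calder=1, Brixley=2, Norbury=3, Jarrow=4, Elsford=5, Dunmore=6.
Ballot type 1 (peak Elsford at position 5): ranking walks positions 5-4-3-2-6-1, expanding outward from the peak — single-peaked.
Ballot type 2 (peak Dunmore at position 6): ranking walks positions 6-5-4-3-2-1, expanding outward from the peak — single-peaked.
Ballot type 3 (peak Jarrow at position 4): ranking walks positions 4-3-2-1-5-6, expanding outward from the peak — single-peaked.
Ballot type 4 (peak Calder at position 1): ranking walks positions 1-2-3-4-5-6, expanding outward from the peak — single-peaked.
Ballot type 5 (peak Brixley at position 2): ranking walks positions 2-3-1-4-5-6, expanding outward from the peak — single-peaked.
Every ranking is single-peaked on this axis.

yes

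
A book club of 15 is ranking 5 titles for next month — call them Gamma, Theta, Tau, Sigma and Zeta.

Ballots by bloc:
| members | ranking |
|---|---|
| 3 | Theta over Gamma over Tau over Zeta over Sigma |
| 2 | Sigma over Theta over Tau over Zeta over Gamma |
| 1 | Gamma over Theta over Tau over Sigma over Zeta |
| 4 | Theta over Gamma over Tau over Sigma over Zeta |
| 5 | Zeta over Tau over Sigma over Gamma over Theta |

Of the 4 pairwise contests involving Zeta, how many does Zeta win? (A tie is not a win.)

1

Zeta against each rival (15 members):
Zeta–Gamma: Gamma 8–7.
Zeta vs Theta: Theta wins 10–5.
Zeta vs Tau: Zeta preferred on 5 ballots; Tau wins 10–5.
Zeta–Sigma: Zeta 8–7.
Zeta beats Sigma; loses to Gamma, Theta, Tau — 1 pairwise win.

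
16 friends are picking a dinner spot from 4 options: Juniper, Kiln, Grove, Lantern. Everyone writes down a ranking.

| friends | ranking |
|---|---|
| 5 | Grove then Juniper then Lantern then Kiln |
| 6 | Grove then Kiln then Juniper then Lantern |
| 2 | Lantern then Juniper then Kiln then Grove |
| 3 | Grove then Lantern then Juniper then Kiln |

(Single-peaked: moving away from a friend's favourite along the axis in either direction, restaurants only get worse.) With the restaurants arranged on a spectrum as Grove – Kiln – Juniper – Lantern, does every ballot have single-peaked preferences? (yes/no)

no

Axis positions: Grove=1, Kiln=2, Juniper=3, Lantern=4.
Cluster 1: ranking walks positions 1-3-4-2; Juniper is ranked above Kiln even though Kiln lies between Juniper and the peak Grove on the axis — preferences dip and rise again. Not single-peaked.
Cluster 2 (peak Grove at position 1): ranking walks positions 1-2-3-4, expanding outward from the peak — single-peaked.
Cluster 3 (peak Lantern at position 4): ranking walks positions 4-3-2-1, expanding outward from the peak — single-peaked.
Cluster 4: ranking walks positions 1-4-3-2; Lantern is ranked above Kiln even though Kiln lies between Lantern and the peak Grove on the axis — preferences dip and rise again. Not single-peaked.
Cluster 1 violates single-peakedness, so the profile is not single-peaked on this axis.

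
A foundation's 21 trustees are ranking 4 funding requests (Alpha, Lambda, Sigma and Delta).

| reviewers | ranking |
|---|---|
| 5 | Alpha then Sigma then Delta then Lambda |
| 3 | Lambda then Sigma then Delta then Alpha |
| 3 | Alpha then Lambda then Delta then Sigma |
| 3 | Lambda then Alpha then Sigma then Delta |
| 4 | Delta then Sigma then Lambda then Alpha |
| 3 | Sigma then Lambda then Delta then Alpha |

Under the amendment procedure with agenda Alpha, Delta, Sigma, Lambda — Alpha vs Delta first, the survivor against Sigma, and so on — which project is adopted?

Round 1: Alpha vs Delta — 11–10, Alpha advances.
Round 2: Alpha vs Sigma — 11–10, Alpha advances.
Round 3: Alpha vs Lambda — 8–13, Lambda advances.
Lambda survives the agenda.

Lambda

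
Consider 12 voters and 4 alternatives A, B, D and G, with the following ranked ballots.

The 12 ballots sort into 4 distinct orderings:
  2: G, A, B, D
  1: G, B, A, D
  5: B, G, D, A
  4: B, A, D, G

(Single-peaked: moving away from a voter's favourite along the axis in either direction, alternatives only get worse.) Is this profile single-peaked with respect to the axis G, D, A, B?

Axis positions: G=1, D=2, A=3, B=4.
Cluster 1: ranking walks positions 1-3-4-2; A is ranked above D even though D lies between A and the peak G on the axis — preferences dip and rise again. Not single-peaked.
Cluster 2: ranking walks positions 1-4-3-2; B is ranked above D even though D lies between B and the peak G on the axis — preferences dip and rise again. Not single-peaked.
Cluster 3: ranking walks positions 4-1-2-3; G is ranked above A even though A lies between G and the peak B on the axis — preferences dip and rise again. Not single-peaked.
Cluster 4 (peak B at position 4): ranking walks positions 4-3-2-1, expanding outward from the peak — single-peaked.
Cluster 1 violates single-peakedness, so the profile is not single-peaked on this axis.

no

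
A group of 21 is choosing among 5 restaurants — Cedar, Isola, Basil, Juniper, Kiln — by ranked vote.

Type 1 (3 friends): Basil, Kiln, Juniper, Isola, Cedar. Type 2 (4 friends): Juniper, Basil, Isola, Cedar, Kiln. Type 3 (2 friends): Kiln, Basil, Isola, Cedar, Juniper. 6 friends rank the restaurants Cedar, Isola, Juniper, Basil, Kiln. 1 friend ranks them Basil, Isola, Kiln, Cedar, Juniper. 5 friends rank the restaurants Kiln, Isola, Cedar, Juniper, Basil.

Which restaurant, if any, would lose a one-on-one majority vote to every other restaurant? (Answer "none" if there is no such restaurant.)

Pairwise majorities:
Cedar vs Isola: 6 to 15, Isola.
Cedar vs Basil: Cedar, 11–10.
Cedar vs Juniper: Cedar, 14–7.
Cedar vs Kiln: Cedar is ranked higher on 4+6 = 10 ballots, Kiln on 11. Kiln wins 11–10.
Isola vs Basil: Isola is ranked higher on 6+5 = 11 ballots, Basil on 10. Isola wins 11–10.
Isola vs Juniper: Isola wins 14–7.
Isola vs Kiln: Isola, 11–10.
Basil vs Juniper: Basil preferred on 3+2+1 = 6 ballots; Juniper wins 15–6.
Basil vs Kiln: Basil, 14–7.
Juniper vs Kiln: Juniper preferred on 4+6 = 10 ballots; Kiln wins 11–10.
Every restaurant wins at least one matchup (Cedar beats Basil; Isola beats Cedar; Basil beats Kiln; Juniper beats Basil; Kiln beats Cedar), so there is no Condorcet loser.

none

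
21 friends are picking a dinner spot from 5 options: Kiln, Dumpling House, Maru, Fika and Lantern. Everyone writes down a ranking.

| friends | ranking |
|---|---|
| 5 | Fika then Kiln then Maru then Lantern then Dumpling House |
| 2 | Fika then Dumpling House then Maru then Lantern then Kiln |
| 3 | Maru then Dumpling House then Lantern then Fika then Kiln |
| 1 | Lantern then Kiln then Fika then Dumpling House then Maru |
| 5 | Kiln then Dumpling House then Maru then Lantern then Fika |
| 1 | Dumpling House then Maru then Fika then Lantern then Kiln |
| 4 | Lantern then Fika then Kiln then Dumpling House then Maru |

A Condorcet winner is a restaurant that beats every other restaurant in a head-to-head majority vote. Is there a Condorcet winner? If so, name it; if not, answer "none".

Head-to-head results (21 friends):
Kiln vs Dumpling House: 15 to 6, Kiln.
Kiln vs Maru: Kiln is ranked higher on 5+1+5+4 = 15 ballots, Maru on 6. Kiln wins 15–6.
Kiln vs Fika: Kiln is ranked higher on 1+5 = 6 ballots, Fika on 15. Fika wins 15–6.
Kiln vs Lantern: 10 to 11, Lantern.
Dumpling House vs Maru: 13 to 8, Dumpling House.
Dumpling House vs Fika: 9 to 12, Fika.
Dumpling House vs Lantern: Dumpling House is ranked higher on 2+3+5+1 = 11 ballots, Lantern on 10. Dumpling House wins 11–10.
Maru vs Fika: Maru preferred on 3+5+1 = 9 ballots; Fika wins 12–9.
Maru vs Lantern: 16 to 5, Maru.
Fika vs Lantern: 8 to 13, Lantern.
Each restaurant drops at least one matchup (Kiln loses to Fika; Dumpling House loses to Kiln; Maru loses to Kiln; Fika loses to Lantern; Lantern loses to Dumpling House); the cycle Kiln > Dumpling House > Lantern > Kiln rules out a Condorcet winner.

none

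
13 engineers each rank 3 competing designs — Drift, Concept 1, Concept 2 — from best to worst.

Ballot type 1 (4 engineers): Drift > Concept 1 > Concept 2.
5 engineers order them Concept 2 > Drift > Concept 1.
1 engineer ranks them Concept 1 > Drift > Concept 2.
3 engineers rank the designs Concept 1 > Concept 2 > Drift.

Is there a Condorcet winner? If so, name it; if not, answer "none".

none

Check each pair by majority over 13 ballots:
Drift vs Concept 1: 4+5 = 9 for Drift, 4 for Concept 1 — Drift by 9–4.
Drift vs Concept 2: Concept 2 wins 8–5.
Concept 1–Concept 2: Concept 1 8–5.
Each design drops at least one matchup (Drift loses to Concept 2; Concept 1 loses to Drift; Concept 2 loses to Concept 1); the cycle Drift → Concept 1 → Concept 2 → Drift rules out a Condorcet winner.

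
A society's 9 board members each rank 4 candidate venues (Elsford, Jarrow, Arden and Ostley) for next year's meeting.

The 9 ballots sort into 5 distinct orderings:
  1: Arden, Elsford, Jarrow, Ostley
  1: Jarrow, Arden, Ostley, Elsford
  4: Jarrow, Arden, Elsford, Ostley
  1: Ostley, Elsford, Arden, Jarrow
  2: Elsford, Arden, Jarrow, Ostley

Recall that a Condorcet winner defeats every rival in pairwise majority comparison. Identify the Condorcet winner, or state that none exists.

Check each pair by majority over 9 ballots:
Elsford vs Jarrow: 4 to 5, Jarrow.
Elsford vs Arden: Arden, 6–3.
Elsford vs Ostley: Elsford is ranked higher on 1+4+2 = 7 ballots, Ostley on 2. Elsford wins 7–2.
Jarrow–Arden: Jarrow 5–4.
Jarrow vs Ostley: 8 to 1, Jarrow.
Arden vs Ostley: Arden wins 8–1.
Jarrow wins every pairwise contest, so Jarrow is the Condorcet winner.

Jarrow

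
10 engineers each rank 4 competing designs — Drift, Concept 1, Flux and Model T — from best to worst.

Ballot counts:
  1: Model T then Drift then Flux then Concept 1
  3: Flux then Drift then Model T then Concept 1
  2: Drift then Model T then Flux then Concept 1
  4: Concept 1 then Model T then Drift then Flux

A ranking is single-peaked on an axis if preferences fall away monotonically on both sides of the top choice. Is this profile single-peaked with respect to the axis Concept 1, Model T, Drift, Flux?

Axis positions: Concept 1=1, Model T=2, Drift=3, Flux=4.
Bloc 1 (peak Model T at position 2): ranking walks positions 2-3-4-1, expanding outward from the peak — single-peaked.
Bloc 2 (peak Flux at position 4): ranking walks positions 4-3-2-1, expanding outward from the peak — single-peaked.
Bloc 3 (peak Drift at position 3): ranking walks positions 3-2-4-1, expanding outward from the peak — single-peaked.
Bloc 4 (peak Concept 1 at position 1): ranking walks positions 1-2-3-4, expanding outward from the peak — single-peaked.
Every ranking is single-peaked on this axis.

yes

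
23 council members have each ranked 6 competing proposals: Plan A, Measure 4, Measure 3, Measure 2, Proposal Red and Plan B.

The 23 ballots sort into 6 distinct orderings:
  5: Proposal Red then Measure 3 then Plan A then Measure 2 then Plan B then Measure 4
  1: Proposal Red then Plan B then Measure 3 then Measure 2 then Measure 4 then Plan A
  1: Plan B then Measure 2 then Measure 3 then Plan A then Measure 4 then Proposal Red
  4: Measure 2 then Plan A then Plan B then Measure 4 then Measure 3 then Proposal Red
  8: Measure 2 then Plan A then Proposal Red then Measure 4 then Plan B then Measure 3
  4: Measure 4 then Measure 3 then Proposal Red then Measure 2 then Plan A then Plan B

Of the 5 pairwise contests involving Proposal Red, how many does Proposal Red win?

3

Proposal Red against each rival (23 council members):
Proposal Red–Plan A: Plan A 13–10.
Proposal Red vs Measure 4: Proposal Red, 14–9.
Proposal Red vs Measure 3: Proposal Red, 14–9.
Proposal Red vs Measure 2: Measure 2, 13–10.
Proposal Red vs Plan B: Proposal Red wins 18–5.
Proposal Red beats Measure 4, Measure 3, Plan B; loses to Plan A, Measure 2 — 3 pairwise wins.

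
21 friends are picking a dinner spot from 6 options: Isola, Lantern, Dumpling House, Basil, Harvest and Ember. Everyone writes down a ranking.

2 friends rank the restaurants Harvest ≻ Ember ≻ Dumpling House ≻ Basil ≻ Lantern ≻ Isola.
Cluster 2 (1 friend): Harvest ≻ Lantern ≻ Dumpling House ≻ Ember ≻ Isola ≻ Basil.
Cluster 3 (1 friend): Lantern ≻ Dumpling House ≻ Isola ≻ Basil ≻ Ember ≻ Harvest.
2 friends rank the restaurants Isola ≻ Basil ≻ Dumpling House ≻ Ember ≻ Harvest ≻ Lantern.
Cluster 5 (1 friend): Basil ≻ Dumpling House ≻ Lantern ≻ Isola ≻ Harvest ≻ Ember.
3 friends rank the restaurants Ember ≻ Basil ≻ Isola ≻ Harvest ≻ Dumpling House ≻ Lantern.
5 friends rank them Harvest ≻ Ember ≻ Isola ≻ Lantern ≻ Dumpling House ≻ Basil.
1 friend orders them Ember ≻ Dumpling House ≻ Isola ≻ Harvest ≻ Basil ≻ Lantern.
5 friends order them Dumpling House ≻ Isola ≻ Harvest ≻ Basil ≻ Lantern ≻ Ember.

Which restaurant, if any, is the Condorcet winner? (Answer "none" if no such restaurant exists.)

none

Pairwise majorities:
Isola vs Lantern: Isola wins 16–5.
Isola–Dumpling House: Dumpling House 11–10.
Isola vs Basil: Isola, 15–6.
Isola–Harvest: Isola 13–8.
Isola vs Ember: Ember wins 12–9.
Lantern vs Dumpling House: Dumpling House wins 14–7.
Lantern–Basil: Basil 14–7.
Lantern vs Harvest: Harvest, 19–2.
Lantern vs Ember: Ember, 13–8.
Dumpling House vs Basil: Dumpling House, 15–6.
Dumpling House vs Harvest: Harvest, 11–10.
Dumpling House vs Ember: Ember, 11–10.
Basil vs Harvest: Harvest, 14–7.
Basil–Ember: Ember 12–9.
Harvest–Ember: Harvest 14–7.
No restaurant is unbeaten: Isola loses to Dumpling House; Lantern loses to Isola; Dumpling House loses to Harvest; Basil loses to Isola; Harvest loses to Isola; Ember loses to Harvest. In particular Isola beats Harvest beats Dumpling House beats Isola is a majority cycle — no Condorcet winner exists.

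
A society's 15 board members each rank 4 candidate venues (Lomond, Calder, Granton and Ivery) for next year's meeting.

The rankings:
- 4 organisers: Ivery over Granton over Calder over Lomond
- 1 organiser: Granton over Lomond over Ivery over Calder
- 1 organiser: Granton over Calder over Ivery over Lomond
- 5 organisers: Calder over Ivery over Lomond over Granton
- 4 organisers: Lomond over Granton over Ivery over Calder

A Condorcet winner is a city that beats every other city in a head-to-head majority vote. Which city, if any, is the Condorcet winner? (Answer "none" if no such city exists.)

Pairwise majorities:
Lomond vs Calder: Calder wins 10–5.
Lomond vs Granton: Lomond, 9–6.
Lomond–Ivery: Ivery 10–5.
Calder–Granton: Granton 10–5.
Calder–Ivery: Ivery 9–6.
Granton vs Ivery: Ivery wins 9–6.
Only Ivery has no losses; Ivery is the Condorcet winner.

Ivery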